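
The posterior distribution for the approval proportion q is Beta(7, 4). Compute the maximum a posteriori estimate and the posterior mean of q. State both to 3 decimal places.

MAP: 0.667. Posterior mean: 0.636.

Mode = (7−1)/(7+4−2) = 6/9 = 0.667.
Mean = 7/(7+4) = 7/11 = 0.636.
Mode > mean: the posterior has a left tail.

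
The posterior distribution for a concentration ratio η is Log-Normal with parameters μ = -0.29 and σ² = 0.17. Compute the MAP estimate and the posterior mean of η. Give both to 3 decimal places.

η_MAP = 0.631, E[η|data] = 0.815

Mode = exp(μ − σ²) = exp(-0.46) = 0.631.
Mean = exp(μ + σ²/2) = exp(-0.205) = 0.815.
Right-skewed posterior ⇒ mode < mean.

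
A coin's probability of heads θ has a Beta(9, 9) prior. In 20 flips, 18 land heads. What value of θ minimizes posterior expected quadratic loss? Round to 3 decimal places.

0.711

Posterior: Beta(9+18, 9+2) = Beta(27, 11).
Mode = (27−1)/(27+11−2) = 26/36 = 0.722.
Mean = 27/(27+11) = 27/38 = 0.711.
Quadratic loss ⇒ the optimal estimator is the posterior mean.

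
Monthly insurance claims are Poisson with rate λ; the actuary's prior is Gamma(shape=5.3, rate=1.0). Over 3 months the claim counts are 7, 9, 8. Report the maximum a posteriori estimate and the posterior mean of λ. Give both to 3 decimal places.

MAP: 7.075. Posterior mean: 7.325.

Σ counts = 24. Posterior: Gamma(shape = 5.3+24 = 29.3, rate = 1.0+3 = 4.0).
Mode = (α−1)/β = 28.3/4.0 = 7.075.
Mean = α/β = 29.3/4.0 = 7.325.
The posterior is right-skewed, so the mean exceeds the mode.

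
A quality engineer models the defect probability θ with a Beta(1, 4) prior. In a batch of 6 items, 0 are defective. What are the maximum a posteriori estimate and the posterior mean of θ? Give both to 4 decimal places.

Posterior: Beta(1+0, 4+6) = Beta(1, 10).
Since α = 1 ≤ 1 and β > 1, the Beta density is monotone decreasing on [0,1]; the mode is at 0.
Mean = 1/(1+10) = 0.0909.

θ_MAP = 0.0000, E[θ|data] = 0.0909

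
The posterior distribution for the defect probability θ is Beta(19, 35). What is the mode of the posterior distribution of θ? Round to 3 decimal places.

Mode = (19−1)/(19+35−2) = 18/52 = 0.346.
Mean = 19/(19+35) = 19/54 = 0.352.
This is the posterior mode — the MAP estimate.

0.346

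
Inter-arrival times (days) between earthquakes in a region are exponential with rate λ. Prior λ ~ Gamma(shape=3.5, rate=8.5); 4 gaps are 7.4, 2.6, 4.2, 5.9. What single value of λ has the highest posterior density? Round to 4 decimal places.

Σ times = 20.1. Posterior: Gamma(shape = 3.5+4 = 7.5, rate = 8.5+20.1 = 28.6).
Mode = (α−1)/β = 6.5/28.6 = 0.2273.
Mean = α/β = 7.5/28.6 = 0.2622.
This is the posterior mode — the MAP estimate.

0.2273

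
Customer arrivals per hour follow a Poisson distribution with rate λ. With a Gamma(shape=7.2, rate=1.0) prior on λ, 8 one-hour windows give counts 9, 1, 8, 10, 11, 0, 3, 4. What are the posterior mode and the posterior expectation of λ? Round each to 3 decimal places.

posterior mode = 5.800, posterior expectation = 5.911

Σ counts = 46. Posterior: Gamma(shape = 7.2+46 = 53.2, rate = 1.0+8 = 9.0).
Mode = (α−1)/β = 52.2/9.0 = 5.800.
Mean = α/β = 53.2/9.0 = 5.911.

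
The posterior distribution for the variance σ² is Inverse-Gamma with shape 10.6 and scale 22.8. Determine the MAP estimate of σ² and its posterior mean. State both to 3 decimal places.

Mode = β/(α+1) = 22.8/11.6 = 1.966.
Mean = β/(α−1) = 22.8/9.6 = 2.375.

MAP = 1.966, posterior mean = 2.375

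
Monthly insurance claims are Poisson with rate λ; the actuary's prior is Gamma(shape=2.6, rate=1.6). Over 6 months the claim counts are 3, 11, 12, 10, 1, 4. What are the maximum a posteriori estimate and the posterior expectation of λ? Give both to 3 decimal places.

maximum a posteriori estimate = 5.605, posterior expectation = 5.737

Σ counts = 41. Posterior: Gamma(shape = 2.6+41 = 43.6, rate = 1.6+6 = 7.6).
Mode = (α−1)/β = 42.6/7.6 = 5.605.
Mean = α/β = 43.6/7.6 = 5.737.
Right-skewed posterior ⇒ mode < mean.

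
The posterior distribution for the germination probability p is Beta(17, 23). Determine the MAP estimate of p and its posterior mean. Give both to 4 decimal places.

p_MAP = 0.4211, E[p|data] = 0.4250

Mode = (17−1)/(17+23−2) = 16/38 = 0.4211.
Mean = 17/(17+23) = 17/40 = 0.4250.
The posterior is right-skewed, so the mean exceeds the mode.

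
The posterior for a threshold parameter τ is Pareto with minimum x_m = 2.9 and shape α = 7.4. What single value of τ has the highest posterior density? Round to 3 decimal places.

The Pareto density is strictly decreasing on [x_m, ∞), so the mode is x_m = 2.900.
Mean = α·x_m/(α−1) = 7.4·2.9/6.4 = 3.353.
This is the posterior mode — the MAP estimate.

2.900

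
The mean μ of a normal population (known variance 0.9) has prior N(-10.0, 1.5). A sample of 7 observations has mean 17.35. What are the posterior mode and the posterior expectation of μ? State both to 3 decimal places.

Posterior for μ is Normal. Precision-weighted mean: (1/1.5·-10.0 + 7/0.9·17.35) / (1/1.5 + 7/0.9) = 15.191.
A Normal posterior is symmetric, so mode = mean.

MAP: 15.191. Posterior mean: 15.191.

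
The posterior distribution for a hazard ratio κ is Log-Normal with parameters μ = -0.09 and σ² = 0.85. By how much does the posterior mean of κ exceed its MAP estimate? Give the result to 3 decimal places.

1.007

Mode = exp(μ − σ²) = exp(-0.94) = 0.391.
Mean = exp(μ + σ²/2) = exp(0.335) = 1.398.
Difference = 1.398 − 0.391 = 1.007.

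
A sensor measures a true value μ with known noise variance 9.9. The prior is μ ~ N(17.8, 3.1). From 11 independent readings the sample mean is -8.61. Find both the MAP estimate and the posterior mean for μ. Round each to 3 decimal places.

MAP = -2.668; posterior mean = -2.668

Posterior for μ is Normal. Precision-weighted mean: (1/3.1·17.8 + 11/9.9·-8.61) / (1/3.1 + 11/9.9) = -2.668.
A Normal posterior is symmetric, so mode = mean.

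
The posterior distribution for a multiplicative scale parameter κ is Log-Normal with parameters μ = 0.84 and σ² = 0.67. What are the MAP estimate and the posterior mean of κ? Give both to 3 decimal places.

MAP: 1.185. Posterior mean: 3.238.

Mode = exp(μ − σ²) = exp(0.17) = 1.185.
Mean = exp(μ + σ²/2) = exp(1.175) = 3.238.
The posterior is right-skewed, so the mean exceeds the mode.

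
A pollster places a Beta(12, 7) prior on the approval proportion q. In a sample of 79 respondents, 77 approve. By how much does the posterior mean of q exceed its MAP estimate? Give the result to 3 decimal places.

-0.009

Posterior: Beta(12+77, 7+2) = Beta(89, 9).
Mode = (89−1)/(89+9−2) = 88/96 = 0.917.
Mean = 89/(89+9) = 89/98 = 0.908.
Difference = 0.908 − 0.917 = -0.009.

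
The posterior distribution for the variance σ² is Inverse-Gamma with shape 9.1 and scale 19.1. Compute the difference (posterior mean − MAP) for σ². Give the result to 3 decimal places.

0.467

Mode = β/(α+1) = 19.1/10.1 = 1.891.
Mean = β/(α−1) = 19.1/8.1 = 2.358.
Difference = 2.358 − 1.891 = 0.467.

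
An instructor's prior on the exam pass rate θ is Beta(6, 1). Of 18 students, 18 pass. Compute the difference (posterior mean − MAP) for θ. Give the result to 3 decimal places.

-0.040

Posterior: Beta(6+18, 1+0) = Beta(24, 1).
Since β = 1 ≤ 1 and α > 1, the Beta density is monotone increasing on [0,1]; the mode is at 1.
Mean = 24/(24+1) = 0.960.
Difference = 0.960 − 1.000 = -0.040.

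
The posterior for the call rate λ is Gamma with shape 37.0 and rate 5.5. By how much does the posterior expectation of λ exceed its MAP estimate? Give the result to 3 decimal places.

0.182

Mode = (α−1)/β = 36.0/5.5 = 6.545.
Mean = α/β = 37.0/5.5 = 6.727.
Difference = 6.727 − 6.545 = 0.182.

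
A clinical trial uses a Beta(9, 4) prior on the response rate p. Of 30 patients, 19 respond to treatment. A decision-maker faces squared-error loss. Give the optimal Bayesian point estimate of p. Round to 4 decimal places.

0.6512

Posterior: Beta(9+19, 4+11) = Beta(28, 15).
Mode = (28−1)/(28+15−2) = 27/41 = 0.6585.
Mean = 28/(28+15) = 28/43 = 0.6512.
Squared-error loss ⇒ the optimal estimator is the posterior mean.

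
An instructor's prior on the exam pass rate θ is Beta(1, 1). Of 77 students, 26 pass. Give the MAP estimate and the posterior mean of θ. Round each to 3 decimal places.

Posterior: Beta(1+26, 1+51) = Beta(27, 52).
Mode = (27−1)/(27+52−2) = 26/77 = 0.338.
With a flat prior the MAP equals the MLE, 26/77.
Mean = 27/(27+52) = 27/79 = 0.342.

θ_MAP = 0.338, E[θ|data] = 0.342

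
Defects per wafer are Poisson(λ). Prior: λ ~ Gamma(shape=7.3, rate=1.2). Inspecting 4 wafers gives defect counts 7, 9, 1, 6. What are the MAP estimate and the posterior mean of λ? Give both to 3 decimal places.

Σ counts = 23. Posterior: Gamma(shape = 7.3+23 = 30.3, rate = 1.2+4 = 5.2).
Mode = (α−1)/β = 29.3/5.2 = 5.635.
Mean = α/β = 30.3/5.2 = 5.827.

MAP = 5.635; posterior mean = 5.827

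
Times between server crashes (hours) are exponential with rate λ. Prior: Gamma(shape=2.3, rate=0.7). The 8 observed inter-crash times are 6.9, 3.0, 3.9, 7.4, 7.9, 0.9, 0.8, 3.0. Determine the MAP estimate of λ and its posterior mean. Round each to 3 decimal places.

Σ times = 33.8. Posterior: Gamma(shape = 2.3+8 = 10.3, rate = 0.7+33.8 = 34.5).
Mode = (α−1)/β = 9.3/34.5 = 0.270.
Mean = α/β = 10.3/34.5 = 0.299.
Mean > mode: the posterior has a right tail.

λ_MAP = 0.270, E[λ|data] = 0.299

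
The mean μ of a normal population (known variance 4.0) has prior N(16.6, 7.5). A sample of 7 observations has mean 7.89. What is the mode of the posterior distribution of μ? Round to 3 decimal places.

Posterior for μ is Normal. Precision-weighted mean: (1/7.5·16.6 + 7/4.0·7.89) / (1/7.5 + 7/4.0) = 8.507.
A Normal posterior is symmetric, so mode = mean.
This is the posterior mode — the MAP estimate.

8.507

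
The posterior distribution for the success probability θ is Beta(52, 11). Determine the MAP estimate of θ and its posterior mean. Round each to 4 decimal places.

Mode = (52−1)/(52+11−2) = 51/61 = 0.8361.
Mean = 52/(52+11) = 52/63 = 0.8254.
The posterior is left-skewed, so the mode exceeds the mean.

θ_MAP = 0.8361, E[θ|data] = 0.8254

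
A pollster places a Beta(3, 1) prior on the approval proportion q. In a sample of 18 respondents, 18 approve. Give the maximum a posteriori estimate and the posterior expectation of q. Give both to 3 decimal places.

Posterior: Beta(3+18, 1+0) = Beta(21, 1).
Since β = 1 ≤ 1 and α > 1, the Beta density is monotone increasing on [0,1]; the mode is at 1.
Mean = 21/(21+1) = 0.955.
The mean is pulled below the mode by the posterior's left skew.

MAP = 1.000; posterior mean = 0.955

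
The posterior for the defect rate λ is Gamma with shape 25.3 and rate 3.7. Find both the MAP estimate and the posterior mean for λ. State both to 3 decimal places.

Mode = (α−1)/β = 24.3/3.7 = 6.568.
Mean = α/β = 25.3/3.7 = 6.838.

MAP = 6.568, posterior mean = 6.838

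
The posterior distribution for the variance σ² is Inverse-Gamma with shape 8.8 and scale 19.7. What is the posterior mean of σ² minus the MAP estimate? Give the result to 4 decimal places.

Mode = β/(α+1) = 19.7/9.8 = 2.0102.
Mean = β/(α−1) = 19.7/7.8 = 2.5256.
Difference = 2.5256 − 2.0102 = 0.5154.
The mean is pulled above the mode by the posterior's right skew.

0.5154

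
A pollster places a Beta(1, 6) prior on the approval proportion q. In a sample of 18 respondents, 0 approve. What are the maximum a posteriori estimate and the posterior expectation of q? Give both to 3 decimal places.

q_MAP = 0.000, E[q|data] = 0.040

Posterior: Beta(1+0, 6+18) = Beta(1, 24).
Since α = 1 ≤ 1 and β > 1, the Beta density is monotone decreasing on [0,1]; the mode is at 0.
Mean = 1/(1+24) = 0.040.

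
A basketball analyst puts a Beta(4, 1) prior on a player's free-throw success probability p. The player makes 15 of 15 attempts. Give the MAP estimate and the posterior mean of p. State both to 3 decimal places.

MAP = 1.000, posterior mean = 0.950

Posterior: Beta(4+15, 1+0) = Beta(19, 1).
Since β = 1 ≤ 1 and α > 1, the Beta density is monotone increasing on [0,1]; the mode is at 1.
Mean = 19/(19+1) = 0.950.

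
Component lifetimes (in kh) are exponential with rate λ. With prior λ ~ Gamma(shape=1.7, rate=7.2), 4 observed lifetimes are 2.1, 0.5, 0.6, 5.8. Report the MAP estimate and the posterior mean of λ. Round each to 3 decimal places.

λ_MAP = 0.290, E[λ|data] = 0.352

Σ times = 9.0. Posterior: Gamma(shape = 1.7+4 = 5.7, rate = 7.2+9.0 = 16.2).
Mode = (α−1)/β = 4.7/16.2 = 0.290.
Mean = α/β = 5.7/16.2 = 0.352.
The posterior is right-skewed, so the mean exceeds the mode.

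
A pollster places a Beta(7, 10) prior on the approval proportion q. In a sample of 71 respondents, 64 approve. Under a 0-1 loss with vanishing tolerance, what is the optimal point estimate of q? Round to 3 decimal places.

Posterior: Beta(7+64, 10+7) = Beta(71, 17).
Mode = (71−1)/(71+17−2) = 70/86 = 0.814.
Mean = 71/(71+17) = 71/88 = 0.807.
This is the posterior mode — the MAP estimate.

0.814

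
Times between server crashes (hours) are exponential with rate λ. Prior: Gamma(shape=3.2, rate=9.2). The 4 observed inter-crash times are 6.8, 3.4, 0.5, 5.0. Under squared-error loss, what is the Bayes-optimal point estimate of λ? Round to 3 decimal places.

0.289

Σ times = 15.7. Posterior: Gamma(shape = 3.2+4 = 7.2, rate = 9.2+15.7 = 24.9).
Mode = (α−1)/β = 6.2/24.9 = 0.249.
Mean = α/β = 7.2/24.9 = 0.289.
Squared-error loss ⇒ the optimal estimator is the posterior mean.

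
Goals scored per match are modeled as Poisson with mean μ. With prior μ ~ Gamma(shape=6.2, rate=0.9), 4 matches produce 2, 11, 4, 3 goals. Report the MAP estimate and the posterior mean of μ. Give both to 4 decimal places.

Σ counts = 20. Posterior: Gamma(shape = 6.2+20 = 26.2, rate = 0.9+4 = 4.9).
Mode = (α−1)/β = 25.2/4.9 = 5.1429.
Mean = α/β = 26.2/4.9 = 5.3469.
Mean > mode: the posterior has a right tail.

MAP = 5.1429, posterior mean = 5.3469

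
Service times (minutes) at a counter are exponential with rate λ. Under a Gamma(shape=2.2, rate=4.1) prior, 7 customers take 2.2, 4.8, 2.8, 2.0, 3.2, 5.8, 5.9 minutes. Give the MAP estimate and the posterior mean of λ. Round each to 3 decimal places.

λ_MAP = 0.266, E[λ|data] = 0.299

Σ times = 26.7. Posterior: Gamma(shape = 2.2+7 = 9.2, rate = 4.1+26.7 = 30.8).
Mode = (α−1)/β = 8.2/30.8 = 0.266.
Mean = α/β = 9.2/30.8 = 0.299.
The mean is pulled above the mode by the posterior's right skew.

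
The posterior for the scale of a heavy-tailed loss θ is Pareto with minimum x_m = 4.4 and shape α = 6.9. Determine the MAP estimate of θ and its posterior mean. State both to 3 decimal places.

The Pareto density is strictly decreasing on [x_m, ∞), so the mode is x_m = 4.400.
Mean = α·x_m/(α−1) = 6.9·4.4/5.9 = 5.146.

MAP = 4.400, posterior mean = 5.146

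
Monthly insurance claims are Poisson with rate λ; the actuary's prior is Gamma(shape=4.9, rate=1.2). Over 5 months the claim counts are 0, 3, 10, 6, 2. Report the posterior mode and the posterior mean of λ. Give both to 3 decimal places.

Σ counts = 21. Posterior: Gamma(shape = 4.9+21 = 25.9, rate = 1.2+5 = 6.2).
Mode = (α−1)/β = 24.9/6.2 = 4.016.
Mean = α/β = 25.9/6.2 = 4.177.
The mean is pulled above the mode by the posterior's right skew.

λ_MAP = 4.016, E[λ|data] = 4.177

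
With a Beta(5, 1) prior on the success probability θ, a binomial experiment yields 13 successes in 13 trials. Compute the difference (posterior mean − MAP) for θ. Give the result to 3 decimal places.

-0.053

Posterior: Beta(5+13, 1+0) = Beta(18, 1).
Since β = 1 ≤ 1 and α > 1, the Beta density is monotone increasing on [0,1]; the mode is at 1.
Mean = 18/(18+1) = 0.947.
Difference = 0.947 − 1.000 = -0.053.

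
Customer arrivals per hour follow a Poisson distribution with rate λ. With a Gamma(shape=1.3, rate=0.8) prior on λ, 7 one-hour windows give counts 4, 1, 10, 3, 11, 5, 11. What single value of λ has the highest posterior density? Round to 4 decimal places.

Σ counts = 45. Posterior: Gamma(shape = 1.3+45 = 46.3, rate = 0.8+7 = 7.8).
Mode = (α−1)/β = 45.3/7.8 = 5.8077.
Mean = α/β = 46.3/7.8 = 5.9359.
This is the posterior mode — the MAP estimate.

5.8077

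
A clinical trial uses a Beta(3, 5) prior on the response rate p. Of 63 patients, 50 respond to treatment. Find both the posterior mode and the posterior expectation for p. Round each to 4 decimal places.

p_MAP = 0.7536, E[p|data] = 0.7465

Posterior: Beta(3+50, 5+13) = Beta(53, 18).
Mode = (53−1)/(53+18−2) = 52/69 = 0.7536.
Mean = 53/(53+18) = 53/71 = 0.7465.
Left-skewed posterior ⇒ mean < mode.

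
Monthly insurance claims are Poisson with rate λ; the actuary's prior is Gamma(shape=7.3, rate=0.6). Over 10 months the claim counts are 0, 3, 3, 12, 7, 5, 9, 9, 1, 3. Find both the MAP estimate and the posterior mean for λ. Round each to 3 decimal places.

λ_MAP = 5.500, E[λ|data] = 5.594

Σ counts = 52. Posterior: Gamma(shape = 7.3+52 = 59.3, rate = 0.6+10 = 10.6).
Mode = (α−1)/β = 58.3/10.6 = 5.500.
Mean = α/β = 59.3/10.6 = 5.594.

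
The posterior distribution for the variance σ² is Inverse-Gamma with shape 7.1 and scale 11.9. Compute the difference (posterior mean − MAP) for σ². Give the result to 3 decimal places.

0.482

Mode = β/(α+1) = 11.9/8.1 = 1.469.
Mean = β/(α−1) = 11.9/6.1 = 1.951.
Difference = 1.951 − 1.469 = 0.482.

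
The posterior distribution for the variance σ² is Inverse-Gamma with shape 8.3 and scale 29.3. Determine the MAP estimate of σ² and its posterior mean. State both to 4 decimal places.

MAP: 3.1505. Posterior mean: 4.0137.

Mode = β/(α+1) = 29.3/9.3 = 3.1505.
Mean = β/(α−1) = 29.3/7.3 = 4.0137.
The mean is pulled above the mode by the posterior's right skew.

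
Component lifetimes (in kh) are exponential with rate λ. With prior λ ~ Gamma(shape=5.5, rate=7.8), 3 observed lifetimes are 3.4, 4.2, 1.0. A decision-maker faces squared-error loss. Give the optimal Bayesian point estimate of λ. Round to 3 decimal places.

0.518

Σ times = 8.6. Posterior: Gamma(shape = 5.5+3 = 8.5, rate = 7.8+8.6 = 16.4).
Mode = (α−1)/β = 7.5/16.4 = 0.457.
Mean = α/β = 8.5/16.4 = 0.518.
Squared-error loss ⇒ the optimal estimator is the posterior mean.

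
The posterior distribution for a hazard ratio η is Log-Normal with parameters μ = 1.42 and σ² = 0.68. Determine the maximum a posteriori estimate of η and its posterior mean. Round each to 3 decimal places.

MAP = 2.096; posterior mean = 5.812

Mode = exp(μ − σ²) = exp(0.74) = 2.096.
Mean = exp(μ + σ²/2) = exp(1.760) = 5.812.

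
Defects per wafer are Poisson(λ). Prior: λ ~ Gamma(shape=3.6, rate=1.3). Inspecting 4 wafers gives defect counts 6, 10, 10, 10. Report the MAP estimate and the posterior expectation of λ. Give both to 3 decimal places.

λ_MAP = 7.283, E[λ|data] = 7.472

Σ counts = 36. Posterior: Gamma(shape = 3.6+36 = 39.6, rate = 1.3+4 = 5.3).
Mode = (α−1)/β = 38.6/5.3 = 7.283.
Mean = α/β = 39.6/5.3 = 7.472.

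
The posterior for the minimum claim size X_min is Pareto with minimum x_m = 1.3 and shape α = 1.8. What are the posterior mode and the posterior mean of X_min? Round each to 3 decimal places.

The Pareto density is strictly decreasing on [x_m, ∞), so the mode is x_m = 1.300.
Mean = α·x_m/(α−1) = 1.8·1.3/0.8 = 2.925.
The mean is pulled above the mode by the posterior's right skew.

MAP = 1.300, posterior mean = 2.925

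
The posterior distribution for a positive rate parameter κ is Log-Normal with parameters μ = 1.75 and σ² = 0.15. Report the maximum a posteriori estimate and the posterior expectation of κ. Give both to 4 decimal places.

Mode = exp(μ − σ²) = exp(1.60) = 4.9530.
Mean = exp(μ + σ²/2) = exp(1.825) = 6.2028.
The mean is pulled above the mode by the posterior's right skew.

MAP: 4.9530. Posterior mean: 6.2028.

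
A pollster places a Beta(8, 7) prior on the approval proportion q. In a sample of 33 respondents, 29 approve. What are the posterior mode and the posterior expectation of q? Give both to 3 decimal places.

Posterior: Beta(8+29, 7+4) = Beta(37, 11).
Mode = (37−1)/(37+11−2) = 36/46 = 0.783.
Mean = 37/(37+11) = 37/48 = 0.771.

posterior mode = 0.783, posterior expectation = 0.771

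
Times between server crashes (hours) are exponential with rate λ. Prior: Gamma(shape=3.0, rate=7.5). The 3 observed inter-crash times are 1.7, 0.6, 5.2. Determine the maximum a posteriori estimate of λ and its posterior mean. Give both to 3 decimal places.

Σ times = 7.5. Posterior: Gamma(shape = 3.0+3 = 6.0, rate = 7.5+7.5 = 15.0).
Mode = (α−1)/β = 5.0/15.0 = 0.333.
Mean = α/β = 6.0/15.0 = 0.400.
The posterior is right-skewed, so the mean exceeds the mode.

MAP: 0.333. Posterior mean: 0.400.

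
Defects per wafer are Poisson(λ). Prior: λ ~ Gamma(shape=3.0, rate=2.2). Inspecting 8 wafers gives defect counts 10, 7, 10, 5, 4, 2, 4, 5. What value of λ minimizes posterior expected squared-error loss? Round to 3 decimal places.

4.902

Σ counts = 47. Posterior: Gamma(shape = 3.0+47 = 50.0, rate = 2.2+8 = 10.2).
Mode = (α−1)/β = 49.0/10.2 = 4.804.
Mean = α/β = 50.0/10.2 = 4.902.
Squared-error loss ⇒ the optimal estimator is the posterior mean.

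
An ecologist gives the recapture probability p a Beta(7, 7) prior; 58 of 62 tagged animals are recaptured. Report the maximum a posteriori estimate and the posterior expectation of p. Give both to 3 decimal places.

Posterior: Beta(7+58, 7+4) = Beta(65, 11).
Mode = (65−1)/(65+11−2) = 64/74 = 0.865.
Mean = 65/(65+11) = 65/76 = 0.855.

MAP = 0.865, posterior mean = 0.855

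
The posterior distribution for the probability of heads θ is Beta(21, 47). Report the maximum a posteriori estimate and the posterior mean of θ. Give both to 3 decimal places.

MAP = 0.303; posterior mean = 0.309

Mode = (21−1)/(21+47−2) = 20/66 = 0.303.
Mean = 21/(21+47) = 21/68 = 0.309.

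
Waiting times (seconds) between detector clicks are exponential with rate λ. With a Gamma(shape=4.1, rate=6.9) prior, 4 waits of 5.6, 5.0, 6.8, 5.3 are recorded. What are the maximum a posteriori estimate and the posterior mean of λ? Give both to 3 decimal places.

maximum a posteriori estimate = 0.240, posterior mean = 0.274

Σ times = 22.7. Posterior: Gamma(shape = 4.1+4 = 8.1, rate = 6.9+22.7 = 29.6).
Mode = (α−1)/β = 7.1/29.6 = 0.240.
Mean = α/β = 8.1/29.6 = 0.274.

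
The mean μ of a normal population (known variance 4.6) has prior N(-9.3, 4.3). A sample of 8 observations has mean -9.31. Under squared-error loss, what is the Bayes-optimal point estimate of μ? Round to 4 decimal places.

-9.3088

Posterior for μ is Normal. Precision-weighted mean: (1/4.3·-9.3 + 8/4.6·-9.31) / (1/4.3 + 8/4.6) = -9.3088.
A Normal posterior is symmetric, so mode = mean.
Squared-error loss ⇒ the optimal estimator is the posterior mean.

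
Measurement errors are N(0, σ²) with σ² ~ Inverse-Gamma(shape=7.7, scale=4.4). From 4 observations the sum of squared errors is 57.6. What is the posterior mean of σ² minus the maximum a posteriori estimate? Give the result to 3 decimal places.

Posterior: Inverse-Gamma(shape = 7.7+4/2 = 9.7, scale = 4.4+57.6/2 = 33.2).
Mode = β/(α+1) = 33.2/10.7 = 3.103.
Mean = β/(α−1) = 33.2/8.7 = 3.816.
Difference = 3.816 − 3.103 = 0.713.

0.713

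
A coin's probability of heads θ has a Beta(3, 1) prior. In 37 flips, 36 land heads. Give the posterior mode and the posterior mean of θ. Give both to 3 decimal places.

Posterior: Beta(3+36, 1+1) = Beta(39, 2).
Mode = (39−1)/(39+2−2) = 38/39 = 0.974.
Mean = 39/(39+2) = 39/41 = 0.951.
Left-skewed posterior ⇒ mean < mode.

θ_MAP = 0.974, E[θ|data] = 0.951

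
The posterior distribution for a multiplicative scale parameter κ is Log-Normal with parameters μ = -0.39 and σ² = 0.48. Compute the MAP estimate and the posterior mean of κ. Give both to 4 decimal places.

Mode = exp(μ − σ²) = exp(-0.87) = 0.4190.
Mean = exp(μ + σ²/2) = exp(-0.150) = 0.8607.

κ_MAP = 0.4190, E[κ|data] = 0.8607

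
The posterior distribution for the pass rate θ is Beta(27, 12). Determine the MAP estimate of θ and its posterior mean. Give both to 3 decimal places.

Mode = (27−1)/(27+12−2) = 26/37 = 0.703.
Mean = 27/(27+12) = 27/39 = 0.692.

θ_MAP = 0.703, E[θ|data] = 0.692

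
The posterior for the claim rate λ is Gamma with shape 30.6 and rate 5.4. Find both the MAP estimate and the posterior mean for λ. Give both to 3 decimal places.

MAP: 5.481. Posterior mean: 5.667.

Mode = (α−1)/β = 29.6/5.4 = 5.481.
Mean = α/β = 30.6/5.4 = 5.667.
The mean is pulled above the mode by the posterior's right skew.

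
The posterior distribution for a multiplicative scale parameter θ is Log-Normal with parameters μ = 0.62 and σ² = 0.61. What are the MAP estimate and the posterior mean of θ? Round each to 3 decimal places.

MAP = 1.010, posterior mean = 2.522

Mode = exp(μ − σ²) = exp(0.01) = 1.010.
Mean = exp(μ + σ²/2) = exp(0.925) = 2.522.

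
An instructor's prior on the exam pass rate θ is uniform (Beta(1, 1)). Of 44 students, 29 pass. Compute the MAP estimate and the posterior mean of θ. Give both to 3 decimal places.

MAP estimate = 0.659, posterior mean = 0.652

Posterior: Beta(1+29, 1+15) = Beta(30, 16).
Mode = (30−1)/(30+16−2) = 29/44 = 0.659.
Mean = 30/(30+16) = 30/46 = 0.652.
Mode > mean: the posterior has a left tail.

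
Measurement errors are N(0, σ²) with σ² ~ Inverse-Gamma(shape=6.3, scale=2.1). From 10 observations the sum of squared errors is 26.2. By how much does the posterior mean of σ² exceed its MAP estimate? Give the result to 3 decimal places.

0.240

Posterior: Inverse-Gamma(shape = 6.3+10/2 = 11.3, scale = 2.1+26.2/2 = 15.2).
Mode = β/(α+1) = 15.2/12.3 = 1.236.
Mean = β/(α−1) = 15.2/10.3 = 1.476.
Difference = 1.476 − 1.236 = 0.240.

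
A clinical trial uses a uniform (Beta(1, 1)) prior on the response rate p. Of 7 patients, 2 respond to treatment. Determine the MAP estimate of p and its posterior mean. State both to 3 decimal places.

Posterior: Beta(1+2, 1+5) = Beta(3, 6).
Mode = (3−1)/(3+6−2) = 2/7 = 0.286.
With a flat prior the MAP equals the MLE, 2/7.
Mean = 3/(3+6) = 3/9 = 0.333.

MAP estimate = 0.286, posterior mean = 0.333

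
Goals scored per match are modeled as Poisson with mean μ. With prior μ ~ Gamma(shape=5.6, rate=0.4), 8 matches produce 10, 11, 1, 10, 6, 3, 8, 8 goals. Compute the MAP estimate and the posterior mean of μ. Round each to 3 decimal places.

Σ counts = 57. Posterior: Gamma(shape = 5.6+57 = 62.6, rate = 0.4+8 = 8.4).
Mode = (α−1)/β = 61.6/8.4 = 7.333.
Mean = α/β = 62.6/8.4 = 7.452.

MAP = 7.333, posterior mean = 7.452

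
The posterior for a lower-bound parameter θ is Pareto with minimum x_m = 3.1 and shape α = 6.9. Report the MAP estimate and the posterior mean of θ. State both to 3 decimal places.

MAP estimate = 3.100, posterior mean = 3.625

The Pareto density is strictly decreasing on [x_m, ∞), so the mode is x_m = 3.100.
Mean = α·x_m/(α−1) = 6.9·3.1/5.9 = 3.625.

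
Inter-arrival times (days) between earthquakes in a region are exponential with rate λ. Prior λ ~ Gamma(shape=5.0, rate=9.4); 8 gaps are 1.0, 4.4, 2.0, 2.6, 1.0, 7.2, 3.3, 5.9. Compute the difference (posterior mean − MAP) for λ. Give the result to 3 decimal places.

0.027

Σ times = 27.4. Posterior: Gamma(shape = 5.0+8 = 13.0, rate = 9.4+27.4 = 36.8).
Mode = (α−1)/β = 12.0/36.8 = 0.326.
Mean = α/β = 13.0/36.8 = 0.353.
Difference = 0.353 − 0.326 = 0.027.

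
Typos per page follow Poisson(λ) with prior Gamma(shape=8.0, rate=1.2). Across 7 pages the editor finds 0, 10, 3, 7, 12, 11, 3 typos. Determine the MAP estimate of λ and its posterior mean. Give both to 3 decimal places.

Σ counts = 46. Posterior: Gamma(shape = 8.0+46 = 54.0, rate = 1.2+7 = 8.2).
Mode = (α−1)/β = 53.0/8.2 = 6.463.
Mean = α/β = 54.0/8.2 = 6.585.

MAP: 6.463. Posterior mean: 6.585.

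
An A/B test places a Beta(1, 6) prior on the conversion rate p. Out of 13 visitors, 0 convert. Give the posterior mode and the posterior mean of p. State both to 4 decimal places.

MAP: 0.0000. Posterior mean: 0.0500.

Posterior: Beta(1+0, 6+13) = Beta(1, 19).
Since α = 1 ≤ 1 and β > 1, the Beta density is monotone decreasing on [0,1]; the mode is at 0.
Mean = 1/(1+19) = 0.0500.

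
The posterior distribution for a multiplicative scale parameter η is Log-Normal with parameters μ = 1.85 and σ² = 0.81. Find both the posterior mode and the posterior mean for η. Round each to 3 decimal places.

MAP = 2.829, posterior mean = 9.535

Mode = exp(μ − σ²) = exp(1.04) = 2.829.
Mean = exp(μ + σ²/2) = exp(2.255) = 9.535.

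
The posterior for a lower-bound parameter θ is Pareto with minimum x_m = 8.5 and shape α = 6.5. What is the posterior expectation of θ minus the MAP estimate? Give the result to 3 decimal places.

The Pareto density is strictly decreasing on [x_m, ∞), so the mode is x_m = 8.500.
Mean = α·x_m/(α−1) = 6.5·8.5/5.5 = 10.045.
Difference = 10.045 − 8.500 = 1.545.

1.545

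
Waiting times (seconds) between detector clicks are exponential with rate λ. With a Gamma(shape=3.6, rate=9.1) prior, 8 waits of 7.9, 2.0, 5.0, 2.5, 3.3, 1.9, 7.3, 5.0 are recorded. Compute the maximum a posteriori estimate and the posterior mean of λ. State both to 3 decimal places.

λ_MAP = 0.241, E[λ|data] = 0.264

Σ times = 34.9. Posterior: Gamma(shape = 3.6+8 = 11.6, rate = 9.1+34.9 = 44.0).
Mode = (α−1)/β = 10.6/44.0 = 0.241.
Mean = α/β = 11.6/44.0 = 0.264.
The mean is pulled above the mode by the posterior's right skew.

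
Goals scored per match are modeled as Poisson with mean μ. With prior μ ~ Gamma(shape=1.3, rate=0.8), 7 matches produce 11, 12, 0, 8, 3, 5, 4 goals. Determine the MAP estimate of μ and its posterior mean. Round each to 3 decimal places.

Σ counts = 43. Posterior: Gamma(shape = 1.3+43 = 44.3, rate = 0.8+7 = 7.8).
Mode = (α−1)/β = 43.3/7.8 = 5.551.
Mean = α/β = 44.3/7.8 = 5.679.
The posterior is right-skewed, so the mean exceeds the mode.

MAP: 5.551. Posterior mean: 5.679.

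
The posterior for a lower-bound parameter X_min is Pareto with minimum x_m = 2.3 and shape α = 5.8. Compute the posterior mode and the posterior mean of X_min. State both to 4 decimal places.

The Pareto density is strictly decreasing on [x_m, ∞), so the mode is x_m = 2.3000.
Mean = α·x_m/(α−1) = 5.8·2.3/4.8 = 2.7792.
Mean > mode: the posterior has a right tail.

posterior mode = 2.3000, posterior mean = 2.7792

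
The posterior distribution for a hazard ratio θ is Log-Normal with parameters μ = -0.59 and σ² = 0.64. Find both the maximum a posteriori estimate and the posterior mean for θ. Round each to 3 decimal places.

Mode = exp(μ − σ²) = exp(-1.23) = 0.292.
Mean = exp(μ + σ²/2) = exp(-0.270) = 0.763.

MAP = 0.292; posterior mean = 0.763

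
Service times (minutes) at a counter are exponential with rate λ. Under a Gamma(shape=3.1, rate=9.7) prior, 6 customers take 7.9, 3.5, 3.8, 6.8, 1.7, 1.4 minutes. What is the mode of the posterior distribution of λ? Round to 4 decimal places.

Σ times = 25.1. Posterior: Gamma(shape = 3.1+6 = 9.1, rate = 9.7+25.1 = 34.8).
Mode = (α−1)/β = 8.1/34.8 = 0.2328.
Mean = α/β = 9.1/34.8 = 0.2615.
This is the posterior mode — the MAP estimate.

0.2328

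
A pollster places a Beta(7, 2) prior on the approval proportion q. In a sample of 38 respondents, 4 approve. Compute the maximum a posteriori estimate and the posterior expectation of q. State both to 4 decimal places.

Posterior: Beta(7+4, 2+34) = Beta(11, 36).
Mode = (11−1)/(11+36−2) = 10/45 = 0.2222.
Mean = 11/(11+36) = 11/47 = 0.2340.

q_MAP = 0.2222, E[q|data] = 0.2340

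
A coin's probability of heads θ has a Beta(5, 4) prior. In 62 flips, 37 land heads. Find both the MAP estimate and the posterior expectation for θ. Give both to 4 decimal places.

θ_MAP = 0.5942, E[θ|data] = 0.5915

Posterior: Beta(5+37, 4+25) = Beta(42, 29).
Mode = (42−1)/(42+29−2) = 41/69 = 0.5942.
Mean = 42/(42+29) = 42/71 = 0.5915.
Mode > mean: the posterior has a left tail.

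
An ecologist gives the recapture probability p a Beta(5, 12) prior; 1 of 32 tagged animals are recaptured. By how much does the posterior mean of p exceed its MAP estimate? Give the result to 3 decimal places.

Posterior: Beta(5+1, 12+31) = Beta(6, 43).
Mode = (6−1)/(6+43−2) = 5/47 = 0.106.
Mean = 6/(6+43) = 6/49 = 0.122.
Difference = 0.122 − 0.106 = 0.016.

0.016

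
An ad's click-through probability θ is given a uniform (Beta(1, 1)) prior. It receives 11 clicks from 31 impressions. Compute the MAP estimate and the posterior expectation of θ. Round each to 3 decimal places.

Posterior: Beta(1+11, 1+20) = Beta(12, 21).
Mode = (12−1)/(12+21−2) = 11/31 = 0.355.
Mean = 12/(12+21) = 12/33 = 0.364.
The posterior is right-skewed, so the mean exceeds the mode.

MAP: 0.355. Posterior mean: 0.364.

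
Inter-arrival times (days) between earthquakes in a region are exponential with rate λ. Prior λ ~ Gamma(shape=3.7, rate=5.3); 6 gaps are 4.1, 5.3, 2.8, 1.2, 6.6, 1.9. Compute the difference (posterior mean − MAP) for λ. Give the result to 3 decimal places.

0.037

Σ times = 21.9. Posterior: Gamma(shape = 3.7+6 = 9.7, rate = 5.3+21.9 = 27.2).
Mode = (α−1)/β = 8.7/27.2 = 0.320.
Mean = α/β = 9.7/27.2 = 0.357.
Difference = 0.357 − 0.320 = 0.037.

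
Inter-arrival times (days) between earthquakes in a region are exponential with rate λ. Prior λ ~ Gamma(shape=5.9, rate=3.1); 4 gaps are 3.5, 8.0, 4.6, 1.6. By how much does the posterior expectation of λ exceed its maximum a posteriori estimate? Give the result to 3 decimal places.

Σ times = 17.7. Posterior: Gamma(shape = 5.9+4 = 9.9, rate = 3.1+17.7 = 20.8).
Mode = (α−1)/β = 8.9/20.8 = 0.428.
Mean = α/β = 9.9/20.8 = 0.476.
Difference = 0.476 − 0.428 = 0.048.
Mean > mode: the posterior has a right tail.

0.048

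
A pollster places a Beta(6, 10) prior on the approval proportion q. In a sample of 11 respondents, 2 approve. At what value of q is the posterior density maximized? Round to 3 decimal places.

Posterior: Beta(6+2, 10+9) = Beta(8, 19).
Mode = (8−1)/(8+19−2) = 7/25 = 0.280.
Mean = 8/(8+19) = 8/27 = 0.296.
This is the posterior mode — the MAP estimate.

0.280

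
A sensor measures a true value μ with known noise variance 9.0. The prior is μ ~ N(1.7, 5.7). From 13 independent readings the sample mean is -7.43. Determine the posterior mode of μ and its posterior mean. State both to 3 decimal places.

Posterior for μ is Normal. Precision-weighted mean: (1/5.7·1.7 + 13/9.0·-7.43) / (1/5.7 + 13/9.0) = -6.441.
A Normal posterior is symmetric, so mode = mean.

μ_MAP = -6.441, E[μ|data] = -6.441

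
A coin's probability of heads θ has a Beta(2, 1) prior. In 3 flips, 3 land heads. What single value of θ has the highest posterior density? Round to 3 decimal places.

1.000

Posterior: Beta(2+3, 1+0) = Beta(5, 1).
Since β = 1 ≤ 1 and α > 1, the Beta density is monotone increasing on [0,1]; the mode is at 1.
Mean = 5/(5+1) = 0.833.
This is the posterior mode — the MAP estimate.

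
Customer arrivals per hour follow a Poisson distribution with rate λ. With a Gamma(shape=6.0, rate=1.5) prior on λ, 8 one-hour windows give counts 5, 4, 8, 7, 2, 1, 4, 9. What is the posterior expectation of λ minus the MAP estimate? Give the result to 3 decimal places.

0.105

Σ counts = 40. Posterior: Gamma(shape = 6.0+40 = 46.0, rate = 1.5+8 = 9.5).
Mode = (α−1)/β = 45.0/9.5 = 4.737.
Mean = α/β = 46.0/9.5 = 4.842.
Difference = 4.842 − 4.737 = 0.105.
Right-skewed posterior ⇒ mode < mean.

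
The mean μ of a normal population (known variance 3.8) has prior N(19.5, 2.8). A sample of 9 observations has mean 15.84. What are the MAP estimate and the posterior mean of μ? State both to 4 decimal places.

μ_MAP = 16.3196, E[μ|data] = 16.3196

Posterior for μ is Normal. Precision-weighted mean: (1/2.8·19.5 + 9/3.8·15.84) / (1/2.8 + 9/3.8) = 16.3196.
A Normal posterior is symmetric, so mode = mean.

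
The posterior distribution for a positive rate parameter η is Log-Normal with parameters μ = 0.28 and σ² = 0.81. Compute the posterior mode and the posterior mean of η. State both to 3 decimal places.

MAP = 0.589; posterior mean = 1.984

Mode = exp(μ − σ²) = exp(-0.53) = 0.589.
Mean = exp(μ + σ²/2) = exp(0.685) = 1.984.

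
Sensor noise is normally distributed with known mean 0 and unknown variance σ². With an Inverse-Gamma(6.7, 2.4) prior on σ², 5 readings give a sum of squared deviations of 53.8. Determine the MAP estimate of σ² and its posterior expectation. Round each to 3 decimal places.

Posterior: Inverse-Gamma(shape = 6.7+5/2 = 9.2, scale = 2.4+53.8/2 = 29.3).
Mode = β/(α+1) = 29.3/10.2 = 2.873.
Mean = β/(α−1) = 29.3/8.2 = 3.573.

MAP: 2.873. Posterior mean: 3.573.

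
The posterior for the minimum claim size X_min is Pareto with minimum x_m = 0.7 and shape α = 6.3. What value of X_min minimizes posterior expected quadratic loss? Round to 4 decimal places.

The Pareto density is strictly decreasing on [x_m, ∞), so the mode is x_m = 0.7000.
Mean = α·x_m/(α−1) = 6.3·0.7/5.3 = 0.8321.
Quadratic loss ⇒ the optimal estimator is the posterior mean.

0.8321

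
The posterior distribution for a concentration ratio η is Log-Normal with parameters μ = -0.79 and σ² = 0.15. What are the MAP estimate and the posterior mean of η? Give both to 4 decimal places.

Mode = exp(μ − σ²) = exp(-0.94) = 0.3906.
Mean = exp(μ + σ²/2) = exp(-0.715) = 0.4892.

MAP = 0.3906; posterior mean = 0.4892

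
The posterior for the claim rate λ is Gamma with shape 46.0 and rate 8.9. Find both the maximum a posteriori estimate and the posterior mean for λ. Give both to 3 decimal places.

MAP = 5.056; posterior mean = 5.169

Mode = (α−1)/β = 45.0/8.9 = 5.056.
Mean = α/β = 46.0/8.9 = 5.169.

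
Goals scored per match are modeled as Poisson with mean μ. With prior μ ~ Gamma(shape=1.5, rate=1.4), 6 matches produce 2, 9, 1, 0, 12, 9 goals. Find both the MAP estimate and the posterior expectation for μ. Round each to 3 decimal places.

Σ counts = 33. Posterior: Gamma(shape = 1.5+33 = 34.5, rate = 1.4+6 = 7.4).
Mode = (α−1)/β = 33.5/7.4 = 4.527.
Mean = α/β = 34.5/7.4 = 4.662.
The posterior is right-skewed, so the mean exceeds the mode.

MAP = 4.527; posterior mean = 4.662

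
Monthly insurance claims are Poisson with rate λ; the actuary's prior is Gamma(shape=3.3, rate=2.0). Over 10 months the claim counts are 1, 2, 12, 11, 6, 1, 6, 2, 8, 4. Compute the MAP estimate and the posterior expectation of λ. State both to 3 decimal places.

MAP estimate = 4.608, posterior expectation = 4.692

Σ counts = 53. Posterior: Gamma(shape = 3.3+53 = 56.3, rate = 2.0+10 = 12.0).
Mode = (α−1)/β = 55.3/12.0 = 4.608.
Mean = α/β = 56.3/12.0 = 4.692.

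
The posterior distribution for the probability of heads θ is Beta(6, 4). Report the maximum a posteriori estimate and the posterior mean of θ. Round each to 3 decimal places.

Mode = (6−1)/(6+4−2) = 5/8 = 0.625.
Mean = 6/(6+4) = 6/10 = 0.600.
The posterior is left-skewed, so the mode exceeds the mean.

θ_MAP = 0.625, E[θ|data] = 0.600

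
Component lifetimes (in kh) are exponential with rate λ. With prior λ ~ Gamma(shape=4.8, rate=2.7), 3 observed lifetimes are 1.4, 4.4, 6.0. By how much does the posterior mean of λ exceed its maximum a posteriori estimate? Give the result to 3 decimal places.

Σ times = 11.8. Posterior: Gamma(shape = 4.8+3 = 7.8, rate = 2.7+11.8 = 14.5).
Mode = (α−1)/β = 6.8/14.5 = 0.469.
Mean = α/β = 7.8/14.5 = 0.538.
Difference = 0.538 − 0.469 = 0.069.

0.069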